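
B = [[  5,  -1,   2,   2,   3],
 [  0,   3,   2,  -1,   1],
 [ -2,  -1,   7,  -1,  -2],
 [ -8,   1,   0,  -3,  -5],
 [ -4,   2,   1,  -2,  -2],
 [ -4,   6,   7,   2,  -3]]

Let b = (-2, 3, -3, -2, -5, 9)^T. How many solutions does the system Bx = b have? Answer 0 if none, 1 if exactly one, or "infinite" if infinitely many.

Row reduce the augmented matrix [B | b].
R3 ← R3 + (2/5)·R1: [0, -7/5, 39/5, -1/5, -4/5, -19/5]
R4 ← R4 + (8/5)·R1: [0, -3/5, 16/5, 1/5, -1/5, -26/5]
R5 ← R5 + (4/5)·R1: [0, 6/5, 13/5, -2/5, 2/5, -33/5]
R6 ← R6 + (4/5)·R1: [0, 26/5, 43/5, 18/5, -3/5, 37/5]
R3 ← R3 + (7/15)·R2: [0, 0, 131/15, -2/3, -1/3, -12/5]
R4 ← R4 + (1/5)·R2: [0, 0, 18/5, 0, 0, -23/5]
R5 ← R5 − (2/5)·R2: [0, 0, 9/5, 0, 0, -39/5]
R6 ← R6 − (26/15)·R2: [0, 0, 77/15, 16/3, -7/3, 11/5]
R4 ← R4 − (54/131)·R3: [0, 0, 0, 36/131, 18/131, -473/131]
R5 ← R5 − (27/131)·R3: [0, 0, 0, 18/131, 9/131, -957/131]
R6 ← R6 − (77/131)·R3: [0, 0, 0, 750/131, -280/131, 473/131]
R5 ← R5 − (1/2)·R4: [0, 0, 0, 0, 0, -11/2]
R6 ← R6 − (125/6)·R4: [0, 0, 0, 0, -5, 473/6]
Swap R5 ↔ R6
The echelon form has 6 nonzero rows; the last pivot sits in the augmented column, so rank(B) = 5 but rank([B|b]) = 6.
Since the ranks differ, the system is inconsistent.
It has no solutions.

0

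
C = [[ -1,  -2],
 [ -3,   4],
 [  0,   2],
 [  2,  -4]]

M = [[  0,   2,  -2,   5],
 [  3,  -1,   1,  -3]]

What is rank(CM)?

First compute CM:
[[ -6,   0,   0,   1],
 [ 12, -10,  10, -27],
 [  6,  -2,   2,  -6],
 [-12,   8,  -8,  22]]
Now row reduce the product.
R2 ← R2 + (2)·R1: [0, -10, 10, -25]
R3 ← R3 + R1: [0, -2, 2, -5]
R4 ← R4 − (2)·R1: [0, 8, -8, 20]
R3 ← R3 − (1/5)·R2: [0, 0, 0, 0]
R4 ← R4 + (4/5)·R2: [0, 0, 0, 0]
2 nonzero rows, so rank(CM) = 2.

2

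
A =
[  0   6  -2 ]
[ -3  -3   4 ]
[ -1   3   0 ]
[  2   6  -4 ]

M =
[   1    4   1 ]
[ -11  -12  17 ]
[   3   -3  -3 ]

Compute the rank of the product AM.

First compute AM:
[[-72, -66, 108],
 [ 42,  12, -66],
 [-34, -40,  50],
 [-76, -52, 116]]
Now row reduce the product.
R2 ← R2 + (7/12)·R1: [0, -53/2, -3]
R3 ← R3 − (17/36)·R1: [0, -53/6, -1]
R4 ← R4 − (19/18)·R1: [0, 53/3, 2]
R3 ← R3 − (1/3)·R2: [0, 0, 0]
R4 ← R4 + (2/3)·R2: [0, 0, 0]
2 nonzero rows, so rank(AM) = 2.

2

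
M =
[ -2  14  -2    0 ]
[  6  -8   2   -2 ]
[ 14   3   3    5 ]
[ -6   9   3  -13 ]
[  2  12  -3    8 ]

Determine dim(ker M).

0

Row reduce to echelon form.
R2 ← R2 + (3)·R1: [0, 34, -4, -2]
R3 ← R3 + (7)·R1: [0, 101, -11, 5]
R4 ← R4 − (3)·R1: [0, -33, 9, -13]
R5 ← R5 + R1: [0, 26, -5, 8]
R3 ← R3 − (101/34)·R2: [0, 0, 15/17, 186/17]
R4 ← R4 + (33/34)·R2: [0, 0, 87/17, -254/17]
R5 ← R5 − (13/17)·R2: [0, 0, -33/17, 162/17]
R4 ← R4 − (29/5)·R3: [0, 0, 0, -392/5]
R5 ← R5 + (11/5)·R3: [0, 0, 0, 168/5]
R5 ← R5 + (3/7)·R4: [0, 0, 0, 0]
4 nonzero rows, so rank(M) = 4.
M has 4 columns; by rank–nullity, nullity = 4 − 4 = 0.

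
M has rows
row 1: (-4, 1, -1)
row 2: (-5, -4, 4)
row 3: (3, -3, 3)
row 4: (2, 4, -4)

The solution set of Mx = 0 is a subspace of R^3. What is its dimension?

1

Row reduce to echelon form.
R2 ← R2 − (5/4)·R1: [0, -21/4, 21/4]
R3 ← R3 + (3/4)·R1: [0, -9/4, 9/4]
R4 ← R4 + (1/2)·R1: [0, 9/2, -9/2]
R3 ← R3 − (3/7)·R2: [0, 0, 0]
R4 ← R4 + (6/7)·R2: [0, 0, 0]
2 nonzero rows, so rank(M) = 2.
M has 3 columns; by rank–nullity, nullity = 3 − 2 = 1.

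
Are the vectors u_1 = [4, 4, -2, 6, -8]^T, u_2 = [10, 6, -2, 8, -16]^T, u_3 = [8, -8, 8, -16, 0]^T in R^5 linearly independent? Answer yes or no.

no

Form the matrix with these vectors as rows and row reduce.
R2 ← R2 − (5/2)·R1: [0, -4, 3, -7, 4]
R3 ← R3 − (2)·R1: [0, -16, 12, -28, 16]
R3 ← R3 − (4)·R2: [0, 0, 0, 0, 0]
2 nonzero rows, so the 3 vectors span a space of dimension 2.
Since 2 < 3, the vectors are linearly dependent.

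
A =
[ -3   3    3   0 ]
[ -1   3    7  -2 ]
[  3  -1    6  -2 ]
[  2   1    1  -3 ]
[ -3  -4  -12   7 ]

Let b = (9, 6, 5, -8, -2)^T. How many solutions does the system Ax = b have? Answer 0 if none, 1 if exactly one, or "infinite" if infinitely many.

0

Row reduce the augmented matrix [A | b].
R2 ← R2 − (1/3)·R1: [0, 2, 6, -2, 3]
R3 ← R3 + R1: [0, 2, 9, -2, 14]
R4 ← R4 + (2/3)·R1: [0, 3, 3, -3, -2]
R5 ← R5 − R1: [0, -7, -15, 7, -11]
R3 ← R3 − R2: [0, 0, 3, 0, 11]
R4 ← R4 − (3/2)·R2: [0, 0, -6, 0, -13/2]
R5 ← R5 + (7/2)·R2: [0, 0, 6, 0, -1/2]
R4 ← R4 + (2)·R3: [0, 0, 0, 0, 31/2]
R5 ← R5 − (2)·R3: [0, 0, 0, 0, -45/2]
R5 ← R5 + (45/31)·R4: [0, 0, 0, 0, 0]
The echelon form has 4 nonzero rows; the last pivot sits in the augmented column, so rank(A) = 3 but rank([A|b]) = 4.
Since the ranks differ, the system is inconsistent.
It has no solutions.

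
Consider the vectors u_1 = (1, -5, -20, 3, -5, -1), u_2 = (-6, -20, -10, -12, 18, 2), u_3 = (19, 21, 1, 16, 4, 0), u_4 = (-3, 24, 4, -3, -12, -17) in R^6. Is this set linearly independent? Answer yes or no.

Form the matrix with these vectors as rows and row reduce.
R2 ← R2 + (6)·R1: [0, -50, -130, 6, -12, -4]
R3 ← R3 − (19)·R1: [0, 116, 381, -41, 99, 19]
R4 ← R4 + (3)·R1: [0, 9, -56, 6, -27, -20]
R3 ← R3 + (58/25)·R2: [0, 0, 397/5, -677/25, 1779/25, 243/25]
R4 ← R4 + (9/50)·R2: [0, 0, -397/5, 177/25, -729/25, -518/25]
R4 ← R4 + R3: [0, 0, 0, -20, 42, -11]
4 nonzero rows, so the 4 vectors span a space of dimension 4.
Since 4 = 4, the vectors are linearly independent.

yes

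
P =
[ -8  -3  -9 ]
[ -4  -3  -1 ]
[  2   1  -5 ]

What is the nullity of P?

0

Row reduce to echelon form.
R2 ← R2 − (1/2)·R1: [0, -3/2, 7/2]
R3 ← R3 + (1/4)·R1: [0, 1/4, -29/4]
R3 ← R3 + (1/6)·R2: [0, 0, -20/3]
3 nonzero rows, so rank(P) = 3.
P has 3 columns; by rank–nullity, nullity = 3 − 3 = 0.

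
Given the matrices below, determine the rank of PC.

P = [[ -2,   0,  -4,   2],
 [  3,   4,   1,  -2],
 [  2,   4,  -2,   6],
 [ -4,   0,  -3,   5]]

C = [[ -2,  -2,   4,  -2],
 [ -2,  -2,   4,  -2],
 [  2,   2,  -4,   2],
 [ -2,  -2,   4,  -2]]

1

First compute PC:
[[ -8,  -8,  16,  -8],
 [ -8,  -8,  16,  -8],
 [-28, -28,  56, -28],
 [ -8,  -8,  16,  -8]]
Now row reduce the product.
R2 ← R2 − R1: [0, 0, 0, 0]
R3 ← R3 − (7/2)·R1: [0, 0, 0, 0]
R4 ← R4 − R1: [0, 0, 0, 0]
1 nonzero row, so rank(PC) = 1.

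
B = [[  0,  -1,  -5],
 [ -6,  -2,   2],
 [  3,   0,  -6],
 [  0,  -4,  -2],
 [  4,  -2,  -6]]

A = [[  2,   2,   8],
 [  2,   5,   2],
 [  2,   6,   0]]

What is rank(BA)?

2

First compute BA:
[[-12, -35,  -2],
 [-12, -10, -52],
 [ -6, -30,  24],
 [-12, -32,  -8],
 [ -8, -38,  28]]
Now row reduce the product.
R2 ← R2 − R1: [0, 25, -50]
R3 ← R3 − (1/2)·R1: [0, -25/2, 25]
R4 ← R4 − R1: [0, 3, -6]
R5 ← R5 − (2/3)·R1: [0, -44/3, 88/3]
R3 ← R3 + (1/2)·R2: [0, 0, 0]
R4 ← R4 − (3/25)·R2: [0, 0, 0]
R5 ← R5 + (44/75)·R2: [0, 0, 0]
2 nonzero rows, so rank(BA) = 2.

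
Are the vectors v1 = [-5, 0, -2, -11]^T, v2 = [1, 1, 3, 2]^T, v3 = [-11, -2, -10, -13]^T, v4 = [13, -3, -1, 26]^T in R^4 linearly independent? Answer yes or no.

yes

Form the matrix with these vectors as rows and row reduce.
R2 ← R2 + (1/5)·R1: [0, 1, 13/5, -1/5]
R3 ← R3 − (11/5)·R1: [0, -2, -28/5, 56/5]
R4 ← R4 + (13/5)·R1: [0, -3, -31/5, -13/5]
R3 ← R3 + (2)·R2: [0, 0, -2/5, 54/5]
R4 ← R4 + (3)·R2: [0, 0, 8/5, -16/5]
R4 ← R4 + (4)·R3: [0, 0, 0, 40]
4 nonzero rows, so the 4 vectors span a space of dimension 4.
Since 4 = 4, the vectors are linearly independent.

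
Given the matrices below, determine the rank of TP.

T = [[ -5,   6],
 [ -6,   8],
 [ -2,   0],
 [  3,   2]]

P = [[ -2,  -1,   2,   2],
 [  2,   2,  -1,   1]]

First compute TP:
[[ 22,  17, -16,  -4],
 [ 28,  22, -20,  -4],
 [  4,   2,  -4,  -4],
 [ -2,   1,   4,   8]]
Now row reduce the product.
R2 ← R2 − (14/11)·R1: [0, 4/11, 4/11, 12/11]
R3 ← R3 − (2/11)·R1: [0, -12/11, -12/11, -36/11]
R4 ← R4 + (1/11)·R1: [0, 28/11, 28/11, 84/11]
R3 ← R3 + (3)·R2: [0, 0, 0, 0]
R4 ← R4 − (7)·R2: [0, 0, 0, 0]
2 nonzero rows, so rank(TP) = 2.

2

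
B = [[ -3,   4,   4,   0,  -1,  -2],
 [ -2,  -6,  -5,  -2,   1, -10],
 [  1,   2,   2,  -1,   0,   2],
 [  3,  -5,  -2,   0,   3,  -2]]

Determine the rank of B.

Row reduce to echelon form.
R2 ← R2 − (2/3)·R1: [0, -26/3, -23/3, -2, 5/3, -26/3]
R3 ← R3 + (1/3)·R1: [0, 10/3, 10/3, -1, -1/3, 4/3]
R4 ← R4 + R1: [0, -1, 2, 0, 2, -4]
R3 ← R3 + (5/13)·R2: [0, 0, 5/13, -23/13, 4/13, -2]
R4 ← R4 − (3/26)·R2: [0, 0, 75/26, 3/13, 47/26, -3]
R4 ← R4 − (15/2)·R3: [0, 0, 0, 27/2, -1/2, 12]
Echelon form has 4 nonzero rows, so rank(B) = 4.

4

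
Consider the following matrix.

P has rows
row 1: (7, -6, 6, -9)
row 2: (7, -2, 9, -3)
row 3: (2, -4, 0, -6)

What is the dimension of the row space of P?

2

Row reduce to echelon form.
R2 ← R2 − R1: [0, 4, 3, 6]
R3 ← R3 − (2/7)·R1: [0, -16/7, -12/7, -24/7]
R3 ← R3 + (4/7)·R2: [0, 0, 0, 0]
Echelon form has 2 nonzero rows, so rank(P) = 2.
The row space has dimension equal to the rank: 2.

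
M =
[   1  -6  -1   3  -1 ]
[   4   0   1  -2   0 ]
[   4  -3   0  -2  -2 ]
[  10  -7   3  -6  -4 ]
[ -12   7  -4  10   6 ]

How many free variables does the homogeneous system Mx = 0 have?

Row reduce to echelon form.
R2 ← R2 − (4)·R1: [0, 24, 5, -14, 4]
R3 ← R3 − (4)·R1: [0, 21, 4, -14, 2]
R4 ← R4 − (10)·R1: [0, 53, 13, -36, 6]
R5 ← R5 + (12)·R1: [0, -65, -16, 46, -6]
R3 ← R3 − (7/8)·R2: [0, 0, -3/8, -7/4, -3/2]
R4 ← R4 − (53/24)·R2: [0, 0, 47/24, -61/12, -17/6]
R5 ← R5 + (65/24)·R2: [0, 0, -59/24, 97/12, 29/6]
R4 ← R4 + (47/9)·R3: [0, 0, 0, -128/9, -32/3]
R5 ← R5 − (59/9)·R3: [0, 0, 0, 176/9, 44/3]
R5 ← R5 + (11/8)·R4: [0, 0, 0, 0, 0]
4 nonzero rows, so rank(M) = 4.
M has 5 columns; by rank–nullity, nullity = 5 − 4 = 1.

1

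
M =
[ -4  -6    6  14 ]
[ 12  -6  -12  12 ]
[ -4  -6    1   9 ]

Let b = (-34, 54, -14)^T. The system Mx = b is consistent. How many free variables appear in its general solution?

1

Row reduce the augmented matrix [M | b].
R2 ← R2 + (3)·R1: [0, -24, 6, 54, -48]
R3 ← R3 − R1: [0, 0, -5, -5, 20]
The echelon form has 3 nonzero rows, and every pivot lies in the first 4 columns, so rank(M) = rank([M|b]) = 3.
The system is consistent.
Free variables = (unknowns) − (rank) = 4 − 3 = 1.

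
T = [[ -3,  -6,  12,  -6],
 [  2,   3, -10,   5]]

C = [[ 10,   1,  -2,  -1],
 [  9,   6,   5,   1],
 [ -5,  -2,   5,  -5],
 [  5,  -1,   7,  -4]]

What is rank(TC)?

First compute TC:
[[-174, -57,  -6, -39],
 [122,  35,  -4,  31]]
Now row reduce the product.
R2 ← R2 + (61/87)·R1: [0, -144/29, -238/29, 106/29]
2 nonzero rows, so rank(TC) = 2.

2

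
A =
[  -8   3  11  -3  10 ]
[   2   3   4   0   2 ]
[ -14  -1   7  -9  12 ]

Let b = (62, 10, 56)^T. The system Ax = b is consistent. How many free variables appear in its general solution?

2

Row reduce the augmented matrix [A | b].
R2 ← R2 + (1/4)·R1: [0, 15/4, 27/4, -3/4, 9/2, 51/2]
R3 ← R3 − (7/4)·R1: [0, -25/4, -49/4, -15/4, -11/2, -105/2]
R3 ← R3 + (5/3)·R2: [0, 0, -1, -5, 2, -10]
The echelon form has 3 nonzero rows, and every pivot lies in the first 5 columns, so rank(A) = rank([A|b]) = 3.
The system is consistent.
Free variables = (unknowns) − (rank) = 5 − 3 = 2.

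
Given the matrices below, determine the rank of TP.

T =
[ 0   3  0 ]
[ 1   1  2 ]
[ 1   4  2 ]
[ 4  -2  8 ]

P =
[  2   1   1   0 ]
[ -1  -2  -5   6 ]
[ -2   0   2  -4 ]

2

First compute TP:
[[ -3,  -6, -15,  18],
 [ -3,  -1,   0,  -2],
 [ -6,  -7, -15,  16],
 [ -6,   8,  30, -44]]
Now row reduce the product.
R2 ← R2 − R1: [0, 5, 15, -20]
R3 ← R3 − (2)·R1: [0, 5, 15, -20]
R4 ← R4 − (2)·R1: [0, 20, 60, -80]
R3 ← R3 − R2: [0, 0, 0, 0]
R4 ← R4 − (4)·R2: [0, 0, 0, 0]
2 nonzero rows, so rank(TP) = 2.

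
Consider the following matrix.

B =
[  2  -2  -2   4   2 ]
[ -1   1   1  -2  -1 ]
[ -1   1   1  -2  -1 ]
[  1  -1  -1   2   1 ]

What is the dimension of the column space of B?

Row reduce to echelon form.
R2 ← R2 + (1/2)·R1: [0, 0, 0, 0, 0]
R3 ← R3 + (1/2)·R1: [0, 0, 0, 0, 0]
R4 ← R4 − (1/2)·R1: [0, 0, 0, 0, 0]
Echelon form has 1 nonzero row, so rank(B) = 1.
The column space has dimension equal to the rank: 1.

1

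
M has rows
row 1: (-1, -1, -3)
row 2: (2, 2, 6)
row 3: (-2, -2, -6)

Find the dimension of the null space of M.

2

Row reduce to echelon form.
R2 ← R2 + (2)·R1: [0, 0, 0]
R3 ← R3 − (2)·R1: [0, 0, 0]
1 nonzero row, so rank(M) = 1.
M has 3 columns; by rank–nullity, nullity = 3 − 1 = 2.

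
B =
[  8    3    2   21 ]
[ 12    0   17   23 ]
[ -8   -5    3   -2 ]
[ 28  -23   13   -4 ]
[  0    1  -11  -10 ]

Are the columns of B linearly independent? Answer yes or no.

yes

Row reduce B to echelon form.
R2 ← R2 − (3/2)·R1: [0, -9/2, 14, -17/2]
R3 ← R3 + R1: [0, -2, 5, 19]
R4 ← R4 − (7/2)·R1: [0, -67/2, 6, -155/2]
R3 ← R3 − (4/9)·R2: [0, 0, -11/9, 205/9]
R4 ← R4 − (67/9)·R2: [0, 0, -884/9, -128/9]
R5 ← R5 + (2/9)·R2: [0, 0, -71/9, -107/9]
R4 ← R4 − (884/11)·R3: [0, 0, 0, -20292/11]
R5 ← R5 − (71/11)·R3: [0, 0, 0, -1748/11]
R5 ← R5 − (23/267)·R4: [0, 0, 0, 0]
4 pivots among 4 columns.
Every column is a pivot column, so the columns are linearly independent.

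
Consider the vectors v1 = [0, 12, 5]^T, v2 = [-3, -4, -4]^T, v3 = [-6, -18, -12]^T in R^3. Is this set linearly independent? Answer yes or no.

Form the matrix with these vectors as rows and row reduce.
Swap R1 ↔ R2
R3 ← R3 − (2)·R1: [0, -10, -4]
R3 ← R3 + (5/6)·R2: [0, 0, 1/6]
3 nonzero rows, so the 3 vectors span a space of dimension 3.
Since 3 = 3, the vectors are linearly independent.

yes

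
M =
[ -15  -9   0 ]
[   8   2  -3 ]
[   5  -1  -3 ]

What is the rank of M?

3

Row reduce to echelon form.
R2 ← R2 + (8/15)·R1: [0, -14/5, -3]
R3 ← R3 + (1/3)·R1: [0, -4, -3]
R3 ← R3 − (10/7)·R2: [0, 0, 9/7]
Echelon form has 3 nonzero rows, so rank(M) = 3.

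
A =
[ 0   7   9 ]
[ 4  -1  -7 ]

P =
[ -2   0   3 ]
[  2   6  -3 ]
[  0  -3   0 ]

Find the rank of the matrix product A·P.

2

First compute AP:
[[ 14,  15, -21],
 [-10,  15,  15]]
Now row reduce the product.
R2 ← R2 + (5/7)·R1: [0, 180/7, 0]
2 nonzero rows, so rank(AP) = 2.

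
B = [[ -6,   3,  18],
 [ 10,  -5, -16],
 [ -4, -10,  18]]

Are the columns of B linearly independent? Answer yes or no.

yes

Row reduce B to echelon form.
R2 ← R2 + (5/3)·R1: [0, 0, 14]
R3 ← R3 − (2/3)·R1: [0, -12, 6]
Swap R2 ↔ R3
3 pivots among 3 columns.
Every column is a pivot column, so the columns are linearly independent.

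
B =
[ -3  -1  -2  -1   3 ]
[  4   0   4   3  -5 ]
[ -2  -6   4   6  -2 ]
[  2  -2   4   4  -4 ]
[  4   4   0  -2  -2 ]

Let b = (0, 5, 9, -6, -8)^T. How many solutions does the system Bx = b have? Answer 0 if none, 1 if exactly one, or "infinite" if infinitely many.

0

Row reduce the augmented matrix [B | b].
R2 ← R2 + (4/3)·R1: [0, -4/3, 4/3, 5/3, -1, 5]
R3 ← R3 − (2/3)·R1: [0, -16/3, 16/3, 20/3, -4, 9]
R4 ← R4 + (2/3)·R1: [0, -8/3, 8/3, 10/3, -2, -6]
R5 ← R5 + (4/3)·R1: [0, 8/3, -8/3, -10/3, 2, -8]
R3 ← R3 − (4)·R2: [0, 0, 0, 0, 0, -11]
R4 ← R4 − (2)·R2: [0, 0, 0, 0, 0, -16]
R5 ← R5 + (2)·R2: [0, 0, 0, 0, 0, 2]
R4 ← R4 − (16/11)·R3: [0, 0, 0, 0, 0, 0]
R5 ← R5 + (2/11)·R3: [0, 0, 0, 0, 0, 0]
The echelon form has 3 nonzero rows; the last pivot sits in the augmented column, so rank(B) = 2 but rank([B|b]) = 3.
Since the ranks differ, the system is inconsistent.
It has no solutions.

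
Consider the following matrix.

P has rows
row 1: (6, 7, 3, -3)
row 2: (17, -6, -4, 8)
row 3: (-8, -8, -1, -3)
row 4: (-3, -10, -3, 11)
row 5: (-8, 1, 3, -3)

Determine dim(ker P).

Row reduce to echelon form.
R2 ← R2 − (17/6)·R1: [0, -155/6, -25/2, 33/2]
R3 ← R3 + (4/3)·R1: [0, 4/3, 3, -7]
R4 ← R4 + (1/2)·R1: [0, -13/2, -3/2, 19/2]
R5 ← R5 + (4/3)·R1: [0, 31/3, 7, -7]
R3 ← R3 + (8/155)·R2: [0, 0, 73/31, -953/155]
R4 ← R4 − (39/155)·R2: [0, 0, 51/31, 829/155]
R5 ← R5 + (2/5)·R2: [0, 0, 2, -2/5]
R4 ← R4 − (51/73)·R3: [0, 0, 0, 704/73]
R5 ← R5 − (62/73)·R3: [0, 0, 0, 352/73]
R5 ← R5 − (1/2)·R4: [0, 0, 0, 0]
4 nonzero rows, so rank(P) = 4.
P has 4 columns; by rank–nullity, nullity = 4 − 4 = 0.

0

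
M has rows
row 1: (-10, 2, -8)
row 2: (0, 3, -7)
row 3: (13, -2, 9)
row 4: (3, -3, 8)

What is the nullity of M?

1

Row reduce to echelon form.
R3 ← R3 + (13/10)·R1: [0, 3/5, -7/5]
R4 ← R4 + (3/10)·R1: [0, -12/5, 28/5]
R3 ← R3 − (1/5)·R2: [0, 0, 0]
R4 ← R4 + (4/5)·R2: [0, 0, 0]
2 nonzero rows, so rank(M) = 2.
M has 3 columns; by rank–nullity, nullity = 3 − 2 = 1.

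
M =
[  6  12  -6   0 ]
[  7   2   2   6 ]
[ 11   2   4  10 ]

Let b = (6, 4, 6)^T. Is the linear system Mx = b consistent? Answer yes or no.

Row reduce the augmented matrix [M | b].
R2 ← R2 − (7/6)·R1: [0, -12, 9, 6, -3]
R3 ← R3 − (11/6)·R1: [0, -20, 15, 10, -5]
R3 ← R3 − (5/3)·R2: [0, 0, 0, 0, 0]
The echelon form has 2 nonzero rows, and every pivot lies in the first 4 columns, so rank(M) = rank([M|b]) = 2.
The system is consistent.

yes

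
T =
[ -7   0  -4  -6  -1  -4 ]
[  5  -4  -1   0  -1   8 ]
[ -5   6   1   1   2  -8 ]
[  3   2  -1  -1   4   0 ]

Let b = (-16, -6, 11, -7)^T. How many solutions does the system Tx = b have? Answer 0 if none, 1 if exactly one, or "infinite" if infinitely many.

Row reduce the augmented matrix [T | b].
R2 ← R2 + (5/7)·R1: [0, -4, -27/7, -30/7, -12/7, 36/7, -122/7]
R3 ← R3 − (5/7)·R1: [0, 6, 27/7, 37/7, 19/7, -36/7, 157/7]
R4 ← R4 + (3/7)·R1: [0, 2, -19/7, -25/7, 25/7, -12/7, -97/7]
R3 ← R3 + (3/2)·R2: [0, 0, -27/14, -8/7, 1/7, 18/7, -26/7]
R4 ← R4 + (1/2)·R2: [0, 0, -65/14, -40/7, 19/7, 6/7, -158/7]
R4 ← R4 − (65/27)·R3: [0, 0, 0, -80/27, 64/27, -16/3, -368/27]
The echelon form has 4 nonzero rows, and every pivot lies in the first 6 columns, so rank(T) = rank([T|b]) = 4.
The system is consistent.
rank = 4 < 6 unknowns, so there are infinitely many solutions.

infinite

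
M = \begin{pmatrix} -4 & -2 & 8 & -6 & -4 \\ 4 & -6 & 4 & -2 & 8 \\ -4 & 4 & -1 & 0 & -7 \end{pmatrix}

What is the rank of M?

2

Row reduce to echelon form.
R2 ← R2 + R1: [0, -8, 12, -8, 4]
R3 ← R3 − R1: [0, 6, -9, 6, -3]
R3 ← R3 + (3/4)·R2: [0, 0, 0, 0, 0]
Echelon form has 2 nonzero rows, so rank(M) = 2.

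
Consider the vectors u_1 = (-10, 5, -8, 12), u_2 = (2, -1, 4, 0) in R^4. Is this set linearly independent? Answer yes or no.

yes

Form the matrix with these vectors as rows and row reduce.
R2 ← R2 + (1/5)·R1: [0, 0, 12/5, 12/5]
2 nonzero rows, so the 2 vectors span a space of dimension 2.
Since 2 = 2, the vectors are linearly independent.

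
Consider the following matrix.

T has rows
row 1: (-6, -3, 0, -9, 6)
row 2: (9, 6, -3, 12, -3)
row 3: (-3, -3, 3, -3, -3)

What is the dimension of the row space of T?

2

Row reduce to echelon form.
R2 ← R2 + (3/2)·R1: [0, 3/2, -3, -3/2, 6]
R3 ← R3 − (1/2)·R1: [0, -3/2, 3, 3/2, -6]
R3 ← R3 + R2: [0, 0, 0, 0, 0]
Echelon form has 2 nonzero rows, so rank(T) = 2.
The row space has dimension equal to the rank: 2.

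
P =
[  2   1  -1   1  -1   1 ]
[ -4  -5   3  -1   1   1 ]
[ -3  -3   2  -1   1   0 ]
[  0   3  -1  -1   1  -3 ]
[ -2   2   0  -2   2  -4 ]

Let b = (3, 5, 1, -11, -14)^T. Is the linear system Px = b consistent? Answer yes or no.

Row reduce the augmented matrix [P | b].
R2 ← R2 + (2)·R1: [0, -3, 1, 1, -1, 3, 11]
R3 ← R3 + (3/2)·R1: [0, -3/2, 1/2, 1/2, -1/2, 3/2, 11/2]
R5 ← R5 + R1: [0, 3, -1, -1, 1, -3, -11]
R3 ← R3 − (1/2)·R2: [0, 0, 0, 0, 0, 0, 0]
R4 ← R4 + R2: [0, 0, 0, 0, 0, 0, 0]
R5 ← R5 + R2: [0, 0, 0, 0, 0, 0, 0]
The echelon form has 2 nonzero rows, and every pivot lies in the first 6 columns, so rank(P) = rank([P|b]) = 2.
The system is consistent.

yes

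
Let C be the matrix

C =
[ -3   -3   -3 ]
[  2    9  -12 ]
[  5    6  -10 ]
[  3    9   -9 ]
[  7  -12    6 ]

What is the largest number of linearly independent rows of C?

3

Row reduce to echelon form.
R2 ← R2 + (2/3)·R1: [0, 7, -14]
R3 ← R3 + (5/3)·R1: [0, 1, -15]
R4 ← R4 + R1: [0, 6, -12]
R5 ← R5 + (7/3)·R1: [0, -19, -1]
R3 ← R3 − (1/7)·R2: [0, 0, -13]
R4 ← R4 − (6/7)·R2: [0, 0, 0]
R5 ← R5 + (19/7)·R2: [0, 0, -39]
R5 ← R5 − (3)·R3: [0, 0, 0]
Echelon form has 3 nonzero rows, so rank(C) = 3.
The rank gives the maximum number of linearly independent rows: 3.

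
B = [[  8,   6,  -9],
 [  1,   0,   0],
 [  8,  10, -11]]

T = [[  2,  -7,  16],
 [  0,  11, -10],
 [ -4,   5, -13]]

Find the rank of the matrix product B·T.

3

First compute BT:
[[ 52, -35, 185],
 [  2,  -7,  16],
 [ 60,  -1, 171]]
Now row reduce the product.
R2 ← R2 − (1/26)·R1: [0, -147/26, 231/26]
R3 ← R3 − (15/13)·R1: [0, 512/13, -552/13]
R3 ← R3 + (1024/147)·R2: [0, 0, 136/7]
3 nonzero rows, so rank(BT) = 3.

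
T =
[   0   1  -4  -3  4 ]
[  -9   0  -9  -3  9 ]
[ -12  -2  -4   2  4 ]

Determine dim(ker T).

Row reduce to echelon form.
Swap R1 ↔ R2
R3 ← R3 − (4/3)·R1: [0, -2, 8, 6, -8]
R3 ← R3 + (2)·R2: [0, 0, 0, 0, 0]
2 nonzero rows, so rank(T) = 2.
T has 5 columns; by rank–nullity, nullity = 5 − 2 = 3.

3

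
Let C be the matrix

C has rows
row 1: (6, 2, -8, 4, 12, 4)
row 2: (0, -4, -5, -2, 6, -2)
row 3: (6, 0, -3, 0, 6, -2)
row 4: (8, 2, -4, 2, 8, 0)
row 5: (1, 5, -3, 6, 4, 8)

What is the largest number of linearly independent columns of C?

Row reduce to echelon form.
R3 ← R3 − R1: [0, -2, 5, -4, -6, -6]
R4 ← R4 − (4/3)·R1: [0, -2/3, 20/3, -10/3, -8, -16/3]
R5 ← R5 − (1/6)·R1: [0, 14/3, -5/3, 16/3, 2, 22/3]
R3 ← R3 − (1/2)·R2: [0, 0, 15/2, -3, -9, -5]
R4 ← R4 − (1/6)·R2: [0, 0, 15/2, -3, -9, -5]
R5 ← R5 + (7/6)·R2: [0, 0, -15/2, 3, 9, 5]
R4 ← R4 − R3: [0, 0, 0, 0, 0, 0]
R5 ← R5 + R3: [0, 0, 0, 0, 0, 0]
Echelon form has 3 nonzero rows, so rank(C) = 3.
The rank gives the maximum number of linearly independent columns: 3.

3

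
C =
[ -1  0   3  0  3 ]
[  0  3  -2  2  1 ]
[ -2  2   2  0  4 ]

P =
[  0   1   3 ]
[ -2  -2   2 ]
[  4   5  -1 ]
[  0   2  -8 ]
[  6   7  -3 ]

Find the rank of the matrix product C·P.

First compute CP:
[[ 30,  35, -15],
 [ -8,  -5, -11],
 [ 28,  32, -16]]
Now row reduce the product.
R2 ← R2 + (4/15)·R1: [0, 13/3, -15]
R3 ← R3 − (14/15)·R1: [0, -2/3, -2]
R3 ← R3 + (2/13)·R2: [0, 0, -56/13]
3 nonzero rows, so rank(CP) = 3.

3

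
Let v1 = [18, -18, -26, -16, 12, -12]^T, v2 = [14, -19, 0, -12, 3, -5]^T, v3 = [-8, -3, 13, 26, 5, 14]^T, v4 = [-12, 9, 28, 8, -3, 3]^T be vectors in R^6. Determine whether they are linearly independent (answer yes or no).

yes

Form the matrix with these vectors as rows and row reduce.
R2 ← R2 − (7/9)·R1: [0, -5, 182/9, 4/9, -19/3, 13/3]
R3 ← R3 + (4/9)·R1: [0, -11, 13/9, 170/9, 31/3, 26/3]
R4 ← R4 + (2/3)·R1: [0, -3, 32/3, -8/3, 5, -5]
R3 ← R3 − (11/5)·R2: [0, 0, -1937/45, 806/45, 364/15, -13/15]
R4 ← R4 − (3/5)·R2: [0, 0, -22/15, -44/15, 44/5, -38/5]
R4 ← R4 − (66/1937)·R3: [0, 0, 0, -528/149, 1188/149, -1128/149]
4 nonzero rows, so the 4 vectors span a space of dimension 4.
Since 4 = 4, the vectors are linearly independent.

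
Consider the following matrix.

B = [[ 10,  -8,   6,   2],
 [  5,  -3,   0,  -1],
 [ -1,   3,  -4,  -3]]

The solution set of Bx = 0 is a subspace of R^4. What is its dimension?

Row reduce to echelon form.
R2 ← R2 − (1/2)·R1: [0, 1, -3, -2]
R3 ← R3 + (1/10)·R1: [0, 11/5, -17/5, -14/5]
R3 ← R3 − (11/5)·R2: [0, 0, 16/5, 8/5]
3 nonzero rows, so rank(B) = 3.
B has 4 columns; by rank–nullity, nullity = 4 − 3 = 1.

1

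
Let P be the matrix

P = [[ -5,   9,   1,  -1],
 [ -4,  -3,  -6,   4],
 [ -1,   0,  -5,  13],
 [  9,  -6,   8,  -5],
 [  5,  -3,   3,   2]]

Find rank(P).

4

Row reduce to echelon form.
R2 ← R2 − (4/5)·R1: [0, -51/5, -34/5, 24/5]
R3 ← R3 − (1/5)·R1: [0, -9/5, -26/5, 66/5]
R4 ← R4 + (9/5)·R1: [0, 51/5, 49/5, -34/5]
R5 ← R5 + R1: [0, 6, 4, 1]
R3 ← R3 − (3/17)·R2: [0, 0, -4, 210/17]
R4 ← R4 + R2: [0, 0, 3, -2]
R5 ← R5 + (10/17)·R2: [0, 0, 0, 65/17]
R4 ← R4 + (3/4)·R3: [0, 0, 0, 247/34]
R5 ← R5 − (10/19)·R4: [0, 0, 0, 0]
Echelon form has 4 nonzero rows, so rank(P) = 4.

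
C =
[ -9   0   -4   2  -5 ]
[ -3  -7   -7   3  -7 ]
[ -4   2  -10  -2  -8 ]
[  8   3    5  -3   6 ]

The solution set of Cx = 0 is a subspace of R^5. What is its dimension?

2

Row reduce to echelon form.
R2 ← R2 − (1/3)·R1: [0, -7, -17/3, 7/3, -16/3]
R3 ← R3 − (4/9)·R1: [0, 2, -74/9, -26/9, -52/9]
R4 ← R4 + (8/9)·R1: [0, 3, 13/9, -11/9, 14/9]
R3 ← R3 + (2/7)·R2: [0, 0, -620/63, -20/9, -460/63]
R4 ← R4 + (3/7)·R2: [0, 0, -62/63, -2/9, -46/63]
R4 ← R4 − (1/10)·R3: [0, 0, 0, 0, 0]
3 nonzero rows, so rank(C) = 3.
C has 5 columns; by rank–nullity, nullity = 5 − 3 = 2.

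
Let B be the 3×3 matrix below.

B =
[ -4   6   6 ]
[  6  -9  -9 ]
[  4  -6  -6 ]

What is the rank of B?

Row reduce to echelon form.
R2 ← R2 + (3/2)·R1: [0, 0, 0]
R3 ← R3 + R1: [0, 0, 0]
Echelon form has 1 nonzero row, so rank(B) = 1.

1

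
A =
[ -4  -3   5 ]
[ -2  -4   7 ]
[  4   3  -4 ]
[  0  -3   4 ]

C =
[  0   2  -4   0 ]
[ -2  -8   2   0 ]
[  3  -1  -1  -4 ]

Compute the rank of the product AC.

3

First compute AC:
[[ 21,  11,   5, -20],
 [ 29,  21,  -7, -28],
 [-18, -12,  -6,  16],
 [ 18,  20, -10, -16]]
Now row reduce the product.
R2 ← R2 − (29/21)·R1: [0, 122/21, -292/21, -8/21]
R3 ← R3 + (6/7)·R1: [0, -18/7, -12/7, -8/7]
R4 ← R4 − (6/7)·R1: [0, 74/7, -100/7, 8/7]
R3 ← R3 + (27/61)·R2: [0, 0, -480/61, -80/61]
R4 ← R4 − (111/61)·R2: [0, 0, 672/61, 112/61]
R4 ← R4 + (7/5)·R3: [0, 0, 0, 0]
3 nonzero rows, so rank(AC) = 3.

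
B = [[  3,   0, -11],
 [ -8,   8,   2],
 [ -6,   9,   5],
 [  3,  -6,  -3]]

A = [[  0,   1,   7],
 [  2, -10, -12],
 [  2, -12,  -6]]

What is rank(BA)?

3

First compute BA:
[[-22, 135,  87],
 [ 20, -112, -164],
 [ 28, -156, -180],
 [-18,  99, 111]]
Now row reduce the product.
R2 ← R2 + (10/11)·R1: [0, 118/11, -934/11]
R3 ← R3 + (14/11)·R1: [0, 174/11, -762/11]
R4 ← R4 − (9/11)·R1: [0, -126/11, 438/11]
R3 ← R3 − (87/59)·R2: [0, 0, 3300/59]
R4 ← R4 + (63/59)·R2: [0, 0, -3000/59]
R4 ← R4 + (10/11)·R3: [0, 0, 0]
3 nonzero rows, so rank(BA) = 3.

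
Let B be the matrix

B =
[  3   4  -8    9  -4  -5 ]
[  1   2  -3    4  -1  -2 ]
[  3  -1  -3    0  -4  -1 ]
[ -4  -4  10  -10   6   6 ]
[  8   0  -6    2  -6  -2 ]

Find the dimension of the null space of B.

3

Row reduce to echelon form.
R2 ← R2 − (1/3)·R1: [0, 2/3, -1/3, 1, 1/3, -1/3]
R3 ← R3 − R1: [0, -5, 5, -9, 0, 4]
R4 ← R4 + (4/3)·R1: [0, 4/3, -2/3, 2, 2/3, -2/3]
R5 ← R5 − (8/3)·R1: [0, -32/3, 46/3, -22, 14/3, 34/3]
R3 ← R3 + (15/2)·R2: [0, 0, 5/2, -3/2, 5/2, 3/2]
R4 ← R4 − (2)·R2: [0, 0, 0, 0, 0, 0]
R5 ← R5 + (16)·R2: [0, 0, 10, -6, 10, 6]
R5 ← R5 − (4)·R3: [0, 0, 0, 0, 0, 0]
3 nonzero rows, so rank(B) = 3.
B has 6 columns; by rank–nullity, nullity = 6 − 3 = 3.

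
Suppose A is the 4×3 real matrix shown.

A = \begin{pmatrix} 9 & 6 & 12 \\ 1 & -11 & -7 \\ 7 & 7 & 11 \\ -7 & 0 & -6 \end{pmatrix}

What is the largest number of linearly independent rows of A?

Row reduce to echelon form.
R2 ← R2 − (1/9)·R1: [0, -35/3, -25/3]
R3 ← R3 − (7/9)·R1: [0, 7/3, 5/3]
R4 ← R4 + (7/9)·R1: [0, 14/3, 10/3]
R3 ← R3 + (1/5)·R2: [0, 0, 0]
R4 ← R4 + (2/5)·R2: [0, 0, 0]
Echelon form has 2 nonzero rows, so rank(A) = 2.
The rank gives the maximum number of linearly independent rows: 2.

2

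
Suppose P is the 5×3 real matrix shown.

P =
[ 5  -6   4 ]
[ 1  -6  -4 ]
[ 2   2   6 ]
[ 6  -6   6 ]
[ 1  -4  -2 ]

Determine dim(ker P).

Row reduce to echelon form.
R2 ← R2 − (1/5)·R1: [0, -24/5, -24/5]
R3 ← R3 − (2/5)·R1: [0, 22/5, 22/5]
R4 ← R4 − (6/5)·R1: [0, 6/5, 6/5]
R5 ← R5 − (1/5)·R1: [0, -14/5, -14/5]
R3 ← R3 + (11/12)·R2: [0, 0, 0]
R4 ← R4 + (1/4)·R2: [0, 0, 0]
R5 ← R5 − (7/12)·R2: [0, 0, 0]
2 nonzero rows, so rank(P) = 2.
P has 3 columns; by rank–nullity, nullity = 3 − 2 = 1.

1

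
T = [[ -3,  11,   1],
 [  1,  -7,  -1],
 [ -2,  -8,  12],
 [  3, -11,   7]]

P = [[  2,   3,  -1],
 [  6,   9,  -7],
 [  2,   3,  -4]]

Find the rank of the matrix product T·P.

2

First compute TP:
[[ 62,  93, -78],
 [-42, -63,  52],
 [-28, -42,  10],
 [-46, -69,  46]]
Now row reduce the product.
R2 ← R2 + (21/31)·R1: [0, 0, -26/31]
R3 ← R3 + (14/31)·R1: [0, 0, -782/31]
R4 ← R4 + (23/31)·R1: [0, 0, -368/31]
R3 ← R3 − (391/13)·R2: [0, 0, 0]
R4 ← R4 − (184/13)·R2: [0, 0, 0]
2 nonzero rows, so rank(TP) = 2.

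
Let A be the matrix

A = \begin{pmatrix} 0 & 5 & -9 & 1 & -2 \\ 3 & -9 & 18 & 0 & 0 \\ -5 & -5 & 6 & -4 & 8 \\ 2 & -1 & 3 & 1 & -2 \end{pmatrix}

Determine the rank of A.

2

Row reduce to echelon form.
Swap R1 ↔ R2
R3 ← R3 + (5/3)·R1: [0, -20, 36, -4, 8]
R4 ← R4 − (2/3)·R1: [0, 5, -9, 1, -2]
R3 ← R3 + (4)·R2: [0, 0, 0, 0, 0]
R4 ← R4 − R2: [0, 0, 0, 0, 0]
Echelon form has 2 nonzero rows, so rank(A) = 2.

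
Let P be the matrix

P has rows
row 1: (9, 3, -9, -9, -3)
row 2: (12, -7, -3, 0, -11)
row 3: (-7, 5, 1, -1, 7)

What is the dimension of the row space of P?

Row reduce to echelon form.
R2 ← R2 − (4/3)·R1: [0, -11, 9, 12, -7]
R3 ← R3 + (7/9)·R1: [0, 22/3, -6, -8, 14/3]
R3 ← R3 + (2/3)·R2: [0, 0, 0, 0, 0]
Echelon form has 2 nonzero rows, so rank(P) = 2.
The row space has dimension equal to the rank: 2.

2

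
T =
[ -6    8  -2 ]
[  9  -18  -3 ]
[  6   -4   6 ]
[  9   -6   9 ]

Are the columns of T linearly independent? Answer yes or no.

Row reduce T to echelon form.
R2 ← R2 + (3/2)·R1: [0, -6, -6]
R3 ← R3 + R1: [0, 4, 4]
R4 ← R4 + (3/2)·R1: [0, 6, 6]
R3 ← R3 + (2/3)·R2: [0, 0, 0]
R4 ← R4 + R2: [0, 0, 0]
2 pivots among 3 columns.
Only 2 < 3 pivot columns, so the columns are linearly dependent.

no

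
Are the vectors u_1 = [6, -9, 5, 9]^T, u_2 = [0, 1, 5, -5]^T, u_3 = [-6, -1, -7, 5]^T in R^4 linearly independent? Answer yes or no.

Form the matrix with these vectors as rows and row reduce.
R3 ← R3 + R1: [0, -10, -2, 14]
R3 ← R3 + (10)·R2: [0, 0, 48, -36]
3 nonzero rows, so the 3 vectors span a space of dimension 3.
Since 3 = 3, the vectors are linearly independent.

yes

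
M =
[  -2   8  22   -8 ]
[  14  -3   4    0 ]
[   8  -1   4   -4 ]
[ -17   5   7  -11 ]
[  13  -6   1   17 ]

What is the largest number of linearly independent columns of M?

4

Row reduce to echelon form.
R2 ← R2 + (7)·R1: [0, 53, 158, -56]
R3 ← R3 + (4)·R1: [0, 31, 92, -36]
R4 ← R4 − (17/2)·R1: [0, -63, -180, 57]
R5 ← R5 + (13/2)·R1: [0, 46, 144, -35]
R3 ← R3 − (31/53)·R2: [0, 0, -22/53, -172/53]
R4 ← R4 + (63/53)·R2: [0, 0, 414/53, -507/53]
R5 ← R5 − (46/53)·R2: [0, 0, 364/53, 721/53]
R4 ← R4 + (207/11)·R3: [0, 0, 0, -777/11]
R5 ← R5 + (182/11)·R3: [0, 0, 0, -441/11]
R5 ← R5 − (21/37)·R4: [0, 0, 0, 0]
Echelon form has 4 nonzero rows, so rank(M) = 4.
The rank gives the maximum number of linearly independent columns: 4.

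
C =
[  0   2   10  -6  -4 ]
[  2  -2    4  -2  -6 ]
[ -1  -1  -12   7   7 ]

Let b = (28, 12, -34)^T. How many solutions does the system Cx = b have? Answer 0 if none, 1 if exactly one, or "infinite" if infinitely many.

infinite

Row reduce the augmented matrix [C | b].
Swap R1 ↔ R2
R3 ← R3 + (1/2)·R1: [0, -2, -10, 6, 4, -28]
R3 ← R3 + R2: [0, 0, 0, 0, 0, 0]
The echelon form has 2 nonzero rows, and every pivot lies in the first 5 columns, so rank(C) = rank([C|b]) = 2.
The system is consistent.
rank = 2 < 5 unknowns, so there are infinitely many solutions.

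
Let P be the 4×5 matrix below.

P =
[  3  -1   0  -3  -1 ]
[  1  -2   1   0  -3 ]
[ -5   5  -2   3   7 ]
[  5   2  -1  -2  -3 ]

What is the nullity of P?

Row reduce to echelon form.
R2 ← R2 − (1/3)·R1: [0, -5/3, 1, 1, -8/3]
R3 ← R3 + (5/3)·R1: [0, 10/3, -2, -2, 16/3]
R4 ← R4 − (5/3)·R1: [0, 11/3, -1, 3, -4/3]
R3 ← R3 + (2)·R2: [0, 0, 0, 0, 0]
R4 ← R4 + (11/5)·R2: [0, 0, 6/5, 26/5, -36/5]
Swap R3 ↔ R4
3 nonzero rows, so rank(P) = 3.
P has 5 columns; by rank–nullity, nullity = 5 − 3 = 2.

2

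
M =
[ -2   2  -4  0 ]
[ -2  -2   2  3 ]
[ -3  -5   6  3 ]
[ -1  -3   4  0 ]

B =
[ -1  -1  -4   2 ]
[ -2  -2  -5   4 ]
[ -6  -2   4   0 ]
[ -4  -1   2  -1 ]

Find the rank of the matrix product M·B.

3

First compute MB:
[[ 22,   6, -18,   4],
 [-18,  -1,  32, -15],
 [-35,  -2,  67, -29],
 [-17,  -1,  35, -14]]
Now row reduce the product.
R2 ← R2 + (9/11)·R1: [0, 43/11, 190/11, -129/11]
R3 ← R3 + (35/22)·R1: [0, 83/11, 422/11, -249/11]
R4 ← R4 + (17/22)·R1: [0, 40/11, 232/11, -120/11]
R3 ← R3 − (83/43)·R2: [0, 0, 216/43, 0]
R4 ← R4 − (40/43)·R2: [0, 0, 216/43, 0]
R4 ← R4 − R3: [0, 0, 0, 0]
3 nonzero rows, so rank(MB) = 3.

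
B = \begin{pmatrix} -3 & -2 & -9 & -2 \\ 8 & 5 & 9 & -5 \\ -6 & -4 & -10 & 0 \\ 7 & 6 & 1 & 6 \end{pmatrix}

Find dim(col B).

3

Row reduce to echelon form.
R2 ← R2 + (8/3)·R1: [0, -1/3, -15, -31/3]
R3 ← R3 − (2)·R1: [0, 0, 8, 4]
R4 ← R4 + (7/3)·R1: [0, 4/3, -20, 4/3]
R4 ← R4 + (4)·R2: [0, 0, -80, -40]
R4 ← R4 + (10)·R3: [0, 0, 0, 0]
Echelon form has 3 nonzero rows, so rank(B) = 3.
The column space has dimension equal to the rank: 3.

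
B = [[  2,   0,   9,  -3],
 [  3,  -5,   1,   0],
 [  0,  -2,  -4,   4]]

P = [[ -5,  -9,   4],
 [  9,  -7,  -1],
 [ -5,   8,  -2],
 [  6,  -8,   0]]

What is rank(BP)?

First compute BP:
[[-73,  78, -10],
 [-65,  16,  15],
 [ 26, -50,  10]]
Now row reduce the product.
R2 ← R2 − (65/73)·R1: [0, -3902/73, 1745/73]
R3 ← R3 + (26/73)·R1: [0, -1622/73, 470/73]
R3 ← R3 − (811/1951)·R2: [0, 0, -6825/1951]
3 nonzero rows, so rank(BP) = 3.

3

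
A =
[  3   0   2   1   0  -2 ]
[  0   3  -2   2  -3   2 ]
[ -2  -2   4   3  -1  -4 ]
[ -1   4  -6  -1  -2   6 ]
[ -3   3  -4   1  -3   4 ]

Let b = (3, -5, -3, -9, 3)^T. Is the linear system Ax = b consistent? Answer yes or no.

Row reduce the augmented matrix [A | b].
R3 ← R3 + (2/3)·R1: [0, -2, 16/3, 11/3, -1, -16/3, -1]
R4 ← R4 + (1/3)·R1: [0, 4, -16/3, -2/3, -2, 16/3, -8]
R5 ← R5 + R1: [0, 3, -2, 2, -3, 2, 6]
R3 ← R3 + (2/3)·R2: [0, 0, 4, 5, -3, -4, -13/3]
R4 ← R4 − (4/3)·R2: [0, 0, -8/3, -10/3, 2, 8/3, -4/3]
R5 ← R5 − R2: [0, 0, 0, 0, 0, 0, 11]
R4 ← R4 + (2/3)·R3: [0, 0, 0, 0, 0, 0, -38/9]
R5 ← R5 + (99/38)·R4: [0, 0, 0, 0, 0, 0, 0]
The echelon form has 4 nonzero rows; the last pivot sits in the augmented column, so rank(A) = 3 but rank([A|b]) = 4.
Since the ranks differ, the system is inconsistent.

no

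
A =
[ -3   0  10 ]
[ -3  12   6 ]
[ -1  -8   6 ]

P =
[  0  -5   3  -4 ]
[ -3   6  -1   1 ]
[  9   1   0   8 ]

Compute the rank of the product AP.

2

First compute AP:
[[ 90,  25,  -9,  92],
 [ 18,  93, -21,  72],
 [ 78, -37,   5,  44]]
Now row reduce the product.
R2 ← R2 − (1/5)·R1: [0, 88, -96/5, 268/5]
R3 ← R3 − (13/15)·R1: [0, -176/3, 64/5, -536/15]
R3 ← R3 + (2/3)·R2: [0, 0, 0, 0]
2 nonzero rows, so rank(AP) = 2.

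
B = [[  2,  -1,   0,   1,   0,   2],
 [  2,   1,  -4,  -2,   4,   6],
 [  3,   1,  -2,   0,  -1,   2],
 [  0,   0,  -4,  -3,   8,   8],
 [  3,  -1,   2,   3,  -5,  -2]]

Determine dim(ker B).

3

Row reduce to echelon form.
R2 ← R2 − R1: [0, 2, -4, -3, 4, 4]
R3 ← R3 − (3/2)·R1: [0, 5/2, -2, -3/2, -1, -1]
R5 ← R5 − (3/2)·R1: [0, 1/2, 2, 3/2, -5, -5]
R3 ← R3 − (5/4)·R2: [0, 0, 3, 9/4, -6, -6]
R5 ← R5 − (1/4)·R2: [0, 0, 3, 9/4, -6, -6]
R4 ← R4 + (4/3)·R3: [0, 0, 0, 0, 0, 0]
R5 ← R5 − R3: [0, 0, 0, 0, 0, 0]
3 nonzero rows, so rank(B) = 3.
B has 6 columns; by rank–nullity, nullity = 6 − 3 = 3.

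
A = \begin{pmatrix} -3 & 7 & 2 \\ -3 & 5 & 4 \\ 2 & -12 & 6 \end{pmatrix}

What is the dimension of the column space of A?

Row reduce to echelon form.
R2 ← R2 − R1: [0, -2, 2]
R3 ← R3 + (2/3)·R1: [0, -22/3, 22/3]
R3 ← R3 − (11/3)·R2: [0, 0, 0]
Echelon form has 2 nonzero rows, so rank(A) = 2.
The column space has dimension equal to the rank: 2.

2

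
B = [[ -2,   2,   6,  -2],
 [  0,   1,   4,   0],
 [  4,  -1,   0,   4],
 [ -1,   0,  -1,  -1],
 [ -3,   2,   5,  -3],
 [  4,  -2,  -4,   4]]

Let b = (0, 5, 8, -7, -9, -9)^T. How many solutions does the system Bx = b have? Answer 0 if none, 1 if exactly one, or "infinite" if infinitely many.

0

Row reduce the augmented matrix [B | b].
R3 ← R3 + (2)·R1: [0, 3, 12, 0, 8]
R4 ← R4 − (1/2)·R1: [0, -1, -4, 0, -7]
R5 ← R5 − (3/2)·R1: [0, -1, -4, 0, -9]
R6 ← R6 + (2)·R1: [0, 2, 8, 0, -9]
R3 ← R3 − (3)·R2: [0, 0, 0, 0, -7]
R4 ← R4 + R2: [0, 0, 0, 0, -2]
R5 ← R5 + R2: [0, 0, 0, 0, -4]
R6 ← R6 − (2)·R2: [0, 0, 0, 0, -19]
R4 ← R4 − (2/7)·R3: [0, 0, 0, 0, 0]
R5 ← R5 − (4/7)·R3: [0, 0, 0, 0, 0]
R6 ← R6 − (19/7)·R3: [0, 0, 0, 0, 0]
The echelon form has 3 nonzero rows; the last pivot sits in the augmented column, so rank(B) = 2 but rank([B|b]) = 3.
Since the ranks differ, the system is inconsistent.
It has no solutions.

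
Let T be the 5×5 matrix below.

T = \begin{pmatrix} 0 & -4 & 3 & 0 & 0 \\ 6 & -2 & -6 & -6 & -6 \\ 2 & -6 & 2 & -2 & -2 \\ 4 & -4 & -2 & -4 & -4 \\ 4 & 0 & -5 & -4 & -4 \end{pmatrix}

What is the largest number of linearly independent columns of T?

Row reduce to echelon form.
Swap R1 ↔ R2
R3 ← R3 − (1/3)·R1: [0, -16/3, 4, 0, 0]
R4 ← R4 − (2/3)·R1: [0, -8/3, 2, 0, 0]
R5 ← R5 − (2/3)·R1: [0, 4/3, -1, 0, 0]
R3 ← R3 − (4/3)·R2: [0, 0, 0, 0, 0]
R4 ← R4 − (2/3)·R2: [0, 0, 0, 0, 0]
R5 ← R5 + (1/3)·R2: [0, 0, 0, 0, 0]
Echelon form has 2 nonzero rows, so rank(T) = 2.
The rank gives the maximum number of linearly independent columns: 2.

2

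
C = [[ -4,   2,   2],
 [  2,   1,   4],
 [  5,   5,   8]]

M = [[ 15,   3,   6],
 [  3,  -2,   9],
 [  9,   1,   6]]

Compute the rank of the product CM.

First compute CM:
[[-36, -14,   6],
 [ 69,   8,  45],
 [162,  13, 123]]
Now row reduce the product.
R2 ← R2 + (23/12)·R1: [0, -113/6, 113/2]
R3 ← R3 + (9/2)·R1: [0, -50, 150]
R3 ← R3 − (300/113)·R2: [0, 0, 0]
2 nonzero rows, so rank(CM) = 2.

2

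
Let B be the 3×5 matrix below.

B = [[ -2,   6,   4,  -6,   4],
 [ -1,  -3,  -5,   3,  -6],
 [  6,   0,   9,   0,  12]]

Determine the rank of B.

Row reduce to echelon form.
R2 ← R2 − (1/2)·R1: [0, -6, -7, 6, -8]
R3 ← R3 + (3)·R1: [0, 18, 21, -18, 24]
R3 ← R3 + (3)·R2: [0, 0, 0, 0, 0]
Echelon form has 2 nonzero rows, so rank(B) = 2.

2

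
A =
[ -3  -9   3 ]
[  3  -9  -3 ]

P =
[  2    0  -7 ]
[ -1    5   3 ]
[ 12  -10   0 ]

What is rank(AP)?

First compute AP:
[[ 39, -75,  -6],
 [-21, -15, -48]]
Now row reduce the product.
R2 ← R2 + (7/13)·R1: [0, -720/13, -666/13]
2 nonzero rows, so rank(AP) = 2.

2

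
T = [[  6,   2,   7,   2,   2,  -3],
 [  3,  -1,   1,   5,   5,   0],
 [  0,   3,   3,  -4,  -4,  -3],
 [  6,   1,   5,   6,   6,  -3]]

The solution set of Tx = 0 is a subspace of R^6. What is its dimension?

Row reduce to echelon form.
R2 ← R2 − (1/2)·R1: [0, -2, -5/2, 4, 4, 3/2]
R4 ← R4 − R1: [0, -1, -2, 4, 4, 0]
R3 ← R3 + (3/2)·R2: [0, 0, -3/4, 2, 2, -3/4]
R4 ← R4 − (1/2)·R2: [0, 0, -3/4, 2, 2, -3/4]
R4 ← R4 − R3: [0, 0, 0, 0, 0, 0]
3 nonzero rows, so rank(T) = 3.
T has 6 columns; by rank–nullity, nullity = 6 − 3 = 3.

3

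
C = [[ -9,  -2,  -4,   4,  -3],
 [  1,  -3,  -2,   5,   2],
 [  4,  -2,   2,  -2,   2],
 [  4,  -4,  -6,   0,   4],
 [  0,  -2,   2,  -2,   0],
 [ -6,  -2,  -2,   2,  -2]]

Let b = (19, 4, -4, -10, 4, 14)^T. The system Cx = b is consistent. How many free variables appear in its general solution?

Row reduce the augmented matrix [C | b].
R2 ← R2 + (1/9)·R1: [0, -29/9, -22/9, 49/9, 5/3, 55/9]
R3 ← R3 + (4/9)·R1: [0, -26/9, 2/9, -2/9, 2/3, 40/9]
R4 ← R4 + (4/9)·R1: [0, -44/9, -70/9, 16/9, 8/3, -14/9]
R6 ← R6 − (2/3)·R1: [0, -2/3, 2/3, -2/3, 0, 4/3]
R3 ← R3 − (26/29)·R2: [0, 0, 70/29, -148/29, -24/29, -30/29]
R4 ← R4 − (44/29)·R2: [0, 0, -118/29, -188/29, 4/29, -314/29]
R5 ← R5 − (18/29)·R2: [0, 0, 102/29, -156/29, -30/29, 6/29]
R6 ← R6 − (6/29)·R2: [0, 0, 34/29, -52/29, -10/29, 2/29]
R4 ← R4 + (59/35)·R3: [0, 0, 0, -528/35, -44/35, -88/7]
R5 ← R5 − (51/35)·R3: [0, 0, 0, 72/35, 6/35, 12/7]
R6 ← R6 − (17/35)·R3: [0, 0, 0, 24/35, 2/35, 4/7]
R5 ← R5 + (3/22)·R4: [0, 0, 0, 0, 0, 0]
R6 ← R6 + (1/22)·R4: [0, 0, 0, 0, 0, 0]
The echelon form has 4 nonzero rows, and every pivot lies in the first 5 columns, so rank(C) = rank([C|b]) = 4.
The system is consistent.
Free variables = (unknowns) − (rank) = 5 − 4 = 1.

1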